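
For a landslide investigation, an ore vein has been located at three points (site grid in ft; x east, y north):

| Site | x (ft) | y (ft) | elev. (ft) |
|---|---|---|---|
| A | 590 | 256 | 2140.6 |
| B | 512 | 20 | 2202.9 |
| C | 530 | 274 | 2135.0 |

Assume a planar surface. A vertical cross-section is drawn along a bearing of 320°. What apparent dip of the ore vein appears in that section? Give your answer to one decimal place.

12.1°

Let the plane be z = a·x + b·y + c.
B−A: −78a − 236b = 62.3;  C−A: −60a + 18b = −5.6.
Solving gives a = 0.01286, b = −0.26823.
Unit vector along 320° is (sin 320°, cos 320°) = (-0.6428, 0.7660).
Slope in that direction = a·(-0.6428) + b·(0.7660) = −0.21375.
Apparent dip = arctan|0.21375| = 12.1° (true dip is 15.0°, so apparent ≤ true as expected).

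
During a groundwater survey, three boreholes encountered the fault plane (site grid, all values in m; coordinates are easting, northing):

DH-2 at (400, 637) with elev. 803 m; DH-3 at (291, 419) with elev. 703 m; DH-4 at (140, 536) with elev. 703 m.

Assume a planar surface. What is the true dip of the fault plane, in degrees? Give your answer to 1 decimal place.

Let the plane be z = a·easting + b·northing + c.
DH-3−DH-2: −109a − 218b = −100;  DH-4−DH-2: −260a − 101b = −100.
Solving gives a = 0.25618, b = 0.33063.
Gradient magnitude |∇z| = √(a² + b²) = √(0.06563 + 0.10931) = 0.41826.
True dip = arctan(0.41826) = 22.7°, dipping toward SW (azimuth ≈ 218°).

22.7°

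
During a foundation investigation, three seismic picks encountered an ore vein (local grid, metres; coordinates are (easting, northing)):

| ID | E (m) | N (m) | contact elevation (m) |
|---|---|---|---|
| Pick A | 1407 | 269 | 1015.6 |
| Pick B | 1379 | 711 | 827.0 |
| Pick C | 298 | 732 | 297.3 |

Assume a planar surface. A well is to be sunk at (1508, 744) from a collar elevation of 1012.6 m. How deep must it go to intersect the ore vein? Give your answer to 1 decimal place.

136.5 m

Let the plane be z = a·E + b·N + c.
Pick B−Pick A: −28a + 442b = −188.6;  Pick C−Pick A: −1109a + 463b = −718.3.
Solving gives a = 0.482314, b = −0.396143.
Then c = 1015.6 − a·1407 − b·269 = 443.55.
At (1508, 744): z_contact = 727.33 − 294.73 + 443.55 = 876.15 m.
Depth below ground = 1012.6 − 876.15 = 136.5 m.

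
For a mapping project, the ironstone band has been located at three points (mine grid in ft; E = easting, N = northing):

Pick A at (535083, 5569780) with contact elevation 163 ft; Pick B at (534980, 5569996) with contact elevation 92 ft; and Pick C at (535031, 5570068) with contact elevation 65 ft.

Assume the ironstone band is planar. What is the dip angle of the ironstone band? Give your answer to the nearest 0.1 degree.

Let the plane be z = a·E + b·N + c.
Pick B−Pick A: −103a + 216b = −71;  Pick C−Pick A: −52a + 288b = −98.
Solving gives a = −0.03906, b = −0.34733.
Gradient magnitude |∇z| = √(a² + b²) = √(0.00153 + 0.12064) = 0.34952.
True dip = arctan(0.34952) = 19.3°, dipping toward N (azimuth ≈ 006°).

19.3°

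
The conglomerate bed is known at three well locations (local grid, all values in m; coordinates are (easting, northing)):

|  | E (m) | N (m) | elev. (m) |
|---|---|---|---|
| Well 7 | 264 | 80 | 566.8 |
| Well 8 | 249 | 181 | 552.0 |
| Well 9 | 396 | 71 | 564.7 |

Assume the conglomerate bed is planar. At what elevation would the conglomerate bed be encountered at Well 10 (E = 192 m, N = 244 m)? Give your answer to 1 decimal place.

544.0 m

Two edge vectors: Well 7→Well 8 = (-15, 101, -14.8), Well 7→Well 9 = (132, -9, -2.1).
Normal n = (Well 7→Well 8) × (Well 7→Well 9) = (-345.3, -1985.1, -13197).
So ∂z/∂E = −n_x/n_z = −0.02617 and ∂z/∂N = −n_y/n_z = −0.15042.
Intercept c from Well 7: 566.8 + 6.91 + 12.03 = 585.74.
At (192, 244): z = −5.0 − 36.7 + 585.74 = 544.0 m.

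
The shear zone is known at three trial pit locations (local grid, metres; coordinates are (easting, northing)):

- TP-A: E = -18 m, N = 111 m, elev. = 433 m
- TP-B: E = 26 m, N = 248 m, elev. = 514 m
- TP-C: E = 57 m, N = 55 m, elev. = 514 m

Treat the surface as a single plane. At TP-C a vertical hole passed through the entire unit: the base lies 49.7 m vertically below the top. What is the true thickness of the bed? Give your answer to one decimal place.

Let the plane be z = a·E + b·N + c.
TP-B−TP-A: 44a + 137b = 81;  TP-C−TP-A: 75a − 56b = 81.
Solving gives a = 1.22718, b = 0.19711.
|∇z| = √(a²+b²) = 1.24291, so dip δ = arctan(1.24291) = 51.18°.
True thickness = vertical thickness × cos δ = 49.7 × cos 51.18° = 31.2 m.

31.2 m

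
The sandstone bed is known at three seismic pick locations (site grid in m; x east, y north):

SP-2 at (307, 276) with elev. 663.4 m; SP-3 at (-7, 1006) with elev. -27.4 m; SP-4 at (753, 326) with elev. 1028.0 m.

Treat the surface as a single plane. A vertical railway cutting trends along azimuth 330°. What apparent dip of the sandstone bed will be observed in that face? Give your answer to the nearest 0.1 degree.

43.0°

Let the plane be z = a·x + b·y + c.
SP-3−SP-2: −314a + 730b = −690.8;  SP-4−SP-2: 446a + 50b = 364.6.
Solving gives a = 0.88109, b = −0.56731.
Unit vector along 330° is (sin 330°, cos 330°) = (-0.5000, 0.8660).
Slope in that direction = a·(-0.5000) + b·(0.8660) = −0.93185.
Apparent dip = arctan|0.93185| = 43.0° (true dip is 46.3°, so apparent ≤ true as expected).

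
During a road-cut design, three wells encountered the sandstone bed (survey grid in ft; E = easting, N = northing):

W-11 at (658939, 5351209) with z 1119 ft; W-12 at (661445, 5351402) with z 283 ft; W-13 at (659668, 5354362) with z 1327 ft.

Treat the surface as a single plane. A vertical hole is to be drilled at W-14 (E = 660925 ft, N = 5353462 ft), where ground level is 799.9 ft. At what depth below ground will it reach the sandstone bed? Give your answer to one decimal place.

37.5 ft

Let the plane be z = a·E + b·N + c.
W-12−W-11: 2506a + 193b = −836;  W-13−W-11: 729a + 3153b = 208.
Solving gives a = −0.344820024, b = 0.145694195.
Then c = 1119 − a·658939 − b·5351209 = −551305.73.
At (660925, 5353462): z_contact = −227900.17 + 779968.34 − 551305.73 = 762.44 ft.
Depth below ground = 799.9 − 762.44 = 37.5 ft.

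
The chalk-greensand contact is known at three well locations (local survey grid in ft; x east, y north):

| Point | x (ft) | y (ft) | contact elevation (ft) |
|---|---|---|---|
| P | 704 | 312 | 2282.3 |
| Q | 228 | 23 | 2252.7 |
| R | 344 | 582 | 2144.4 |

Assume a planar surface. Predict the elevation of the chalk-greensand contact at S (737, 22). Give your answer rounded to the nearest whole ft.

Let the plane be z = a·x + b·y + c.
Q−P: −476a − 289b = −29.6;  R−P: −360a + 270b = −137.9.
Solving gives a = 0.20573, b = −0.23643.
Then c = 2282.3 − a·704 − b·312 = 2211.23.
At (737, 22): z = 151.6 − 5.2 + 2211.23 = 2357.7 ft.

2358 ft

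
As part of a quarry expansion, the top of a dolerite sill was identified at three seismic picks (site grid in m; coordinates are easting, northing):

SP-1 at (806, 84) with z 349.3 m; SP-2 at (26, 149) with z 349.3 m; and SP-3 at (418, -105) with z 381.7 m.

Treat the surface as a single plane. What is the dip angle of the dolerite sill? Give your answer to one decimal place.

8.4°

Two edge vectors: SP-1→SP-2 = (-780, 65, 0), SP-1→SP-3 = (-388, -189, 32.4).
Normal n = (SP-1→SP-2) × (SP-1→SP-3) = (2106, 25272, 172640).
So ∂z/∂easting = −n_x/n_z = −0.01220 and ∂z/∂northing = −n_y/n_z = −0.14639.
Gradient magnitude |∇z| = √(a² + b²) = √(0.00015 + 0.02143) = 0.14689.
True dip = arctan(0.14689) = 8.4°, dipping toward N (azimuth ≈ 005°).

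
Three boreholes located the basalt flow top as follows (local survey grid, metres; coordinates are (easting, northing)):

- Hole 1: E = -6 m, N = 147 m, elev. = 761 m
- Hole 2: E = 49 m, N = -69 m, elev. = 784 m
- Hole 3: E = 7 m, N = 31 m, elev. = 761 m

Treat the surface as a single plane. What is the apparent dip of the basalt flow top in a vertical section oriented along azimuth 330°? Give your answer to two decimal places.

16.75°

Let the plane be z = a·E + b·N + c.
Hole 2−Hole 1: 55a − 216b = 23;  Hole 3−Hole 1: 13a − 116b = 0.
Solving gives a = 0.74692, b = 0.08371.
Unit vector along 330° is (sin 330°, cos 330°) = (-0.5000, 0.8660).
Slope in that direction = a·(-0.5000) + b·(0.8660) = −0.30097.
Apparent dip = arctan|0.30097| = 16.75° (true dip is 36.9°, so apparent ≤ true as expected).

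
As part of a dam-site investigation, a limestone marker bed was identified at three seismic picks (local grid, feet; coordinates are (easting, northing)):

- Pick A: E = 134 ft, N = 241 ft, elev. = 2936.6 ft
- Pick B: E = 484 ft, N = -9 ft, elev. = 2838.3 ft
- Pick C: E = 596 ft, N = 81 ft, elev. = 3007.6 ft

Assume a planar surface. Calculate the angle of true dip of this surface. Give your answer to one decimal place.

52.6°

Let the plane be z = a·E + b·N + c.
Pick B−Pick A: 350a − 250b = −98.3;  Pick C−Pick A: 462a − 160b = 71.
Solving gives a = 0.56266, b = 1.18092.
Gradient magnitude |∇z| = √(a² + b²) = √(0.31658 + 1.39457) = 1.30811.
True dip = arctan(1.30811) = 52.6°, dipping toward SSW (azimuth ≈ 205°).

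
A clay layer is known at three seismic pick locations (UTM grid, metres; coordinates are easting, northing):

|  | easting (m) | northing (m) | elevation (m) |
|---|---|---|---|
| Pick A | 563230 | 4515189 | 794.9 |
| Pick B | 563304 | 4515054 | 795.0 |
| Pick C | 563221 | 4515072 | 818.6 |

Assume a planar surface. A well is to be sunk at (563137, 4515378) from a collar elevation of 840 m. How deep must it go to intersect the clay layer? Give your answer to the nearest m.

49 m

Two edge vectors: Pick A→Pick B = (74, -135, 0.1), Pick A→Pick C = (-9, -117, 23.7).
Normal n = (Pick A→Pick B) × (Pick A→Pick C) = (-3187.8, -1754.7, -9873).
So ∂z/∂easting = −n_x/n_z = −0.32288058 and ∂z/∂northing = −n_y/n_z = −0.17772713.
Intercept c from Pick A: 794.9 + 181856.03 + 802471.60 = 985122.53.
At (563137, 4515378): z_contact = −181826.0 − 802505.2 + 985122.53 = 791.3 m.
Depth below ground = 840 − 791.3 = 49 m.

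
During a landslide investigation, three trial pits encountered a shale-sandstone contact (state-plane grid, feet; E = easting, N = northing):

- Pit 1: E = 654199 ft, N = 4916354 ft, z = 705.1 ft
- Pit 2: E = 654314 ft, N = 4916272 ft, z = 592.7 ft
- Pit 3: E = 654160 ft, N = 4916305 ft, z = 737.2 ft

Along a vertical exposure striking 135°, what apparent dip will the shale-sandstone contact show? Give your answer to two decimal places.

35.26°

Two edge vectors: Pit 1→Pit 2 = (115, -82, -112.4), Pit 1→Pit 3 = (-39, -49, 32.1).
Normal n = (Pit 1→Pit 2) × (Pit 1→Pit 3) = (-8139.8, 692.1, -8833).
So ∂z/∂E = −n_x/n_z = −0.92152 and ∂z/∂N = −n_y/n_z = 0.07835.
Unit vector along 135° is (sin 135°, cos 135°) = (0.7071, -0.7071).
Slope in that direction = a·(0.7071) + b·(-0.7071) = −0.70702.
Apparent dip = arctan|0.70702| = 35.26° (true dip is 42.8°, so apparent ≤ true as expected).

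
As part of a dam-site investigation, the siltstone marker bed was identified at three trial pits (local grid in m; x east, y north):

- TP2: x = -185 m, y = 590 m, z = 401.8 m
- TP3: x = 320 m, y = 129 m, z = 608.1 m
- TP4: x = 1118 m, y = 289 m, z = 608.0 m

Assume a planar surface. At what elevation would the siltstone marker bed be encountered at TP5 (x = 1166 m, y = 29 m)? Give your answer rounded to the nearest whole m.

Let the plane be z = a·x + b·y + c.
TP3−TP2: 505a − 461b = 206.3;  TP4−TP2: 1303a − 301b = 206.2.
Solving gives a = 0.07346, b = −0.36703.
Then c = 401.8 − a·-185 − b·590 = 631.94.
At (1166, 29): z = 85.7 − 10.6 + 631.94 = 707.0 m.

707 m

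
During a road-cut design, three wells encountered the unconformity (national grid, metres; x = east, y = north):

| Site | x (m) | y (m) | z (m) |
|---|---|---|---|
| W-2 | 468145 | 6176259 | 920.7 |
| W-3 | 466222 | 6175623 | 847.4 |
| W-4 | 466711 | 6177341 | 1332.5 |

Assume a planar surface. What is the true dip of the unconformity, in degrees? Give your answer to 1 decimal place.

Two edge vectors: W-2→W-3 = (-1923, -636, -73.3), W-2→W-4 = (-1434, 1082, 411.8).
Normal n = (W-2→W-3) × (W-2→W-4) = (-182594.2, 897003.6, -2992710).
So ∂z/∂x = −n_x/n_z = −0.06101 and ∂z/∂y = −n_y/n_z = 0.29973.
Gradient magnitude |∇z| = √(a² + b²) = √(0.00372 + 0.08984) = 0.30588.
True dip = arctan(0.30588) = 17.0°, dipping toward SSE (azimuth ≈ 168°).

17.0°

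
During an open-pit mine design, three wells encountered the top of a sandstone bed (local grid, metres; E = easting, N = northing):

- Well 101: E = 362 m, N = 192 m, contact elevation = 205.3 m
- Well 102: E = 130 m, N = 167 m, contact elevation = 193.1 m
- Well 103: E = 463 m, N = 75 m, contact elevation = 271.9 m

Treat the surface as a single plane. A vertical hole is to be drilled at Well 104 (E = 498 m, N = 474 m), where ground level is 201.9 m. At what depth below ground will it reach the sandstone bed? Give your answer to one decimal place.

Two edge vectors: Well 101→Well 102 = (-232, -25, -12.2), Well 101→Well 103 = (101, -117, 66.6).
Normal n = (Well 101→Well 102) × (Well 101→Well 103) = (-3092.4, 14219, 29669).
So ∂z/∂E = −n_x/n_z = 0.10423 and ∂z/∂N = −n_y/n_z = −0.47925.
Intercept c from Well 101: 205.3 − 37.73 + 92.02 = 259.59.
At (498, 474): z_contact = 51.91 − 227.17 + 259.59 = 84.33 m.
Depth below ground = 201.9 − 84.33 = 117.6 m.

117.6 m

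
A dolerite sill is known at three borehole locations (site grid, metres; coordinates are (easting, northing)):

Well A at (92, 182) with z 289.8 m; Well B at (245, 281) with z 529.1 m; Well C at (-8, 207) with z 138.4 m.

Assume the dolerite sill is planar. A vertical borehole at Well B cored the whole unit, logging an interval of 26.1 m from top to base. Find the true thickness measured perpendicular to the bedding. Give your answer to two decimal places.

14.29 m

Two edge vectors: Well A→Well B = (153, 99, 239.3), Well A→Well C = (-100, 25, -151.4).
Normal n = (Well A→Well B) × (Well A→Well C) = (-20971.1, -765.8, 13725).
So ∂z/∂E = −n_x/n_z = 1.52795 and ∂z/∂N = −n_y/n_z = 0.05580.
|∇z| = √(a²+b²) = 1.52897, so dip δ = arctan(1.52897) = 56.81°.
True thickness = vertical thickness × cos δ = 26.1 × cos 56.81° = 14.29 m.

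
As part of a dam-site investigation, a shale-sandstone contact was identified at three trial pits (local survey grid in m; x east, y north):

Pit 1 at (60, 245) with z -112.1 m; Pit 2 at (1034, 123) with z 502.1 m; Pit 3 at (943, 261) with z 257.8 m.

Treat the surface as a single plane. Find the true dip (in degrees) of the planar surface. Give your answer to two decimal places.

57.04°

Let the plane be z = a·x + b·y + c.
Pit 2−Pit 1: 974a − 122b = 614.2;  Pit 3−Pit 1: 883a + 16b = 369.9.
Solving gives a = 0.44567, b = −1.47641.
Gradient magnitude |∇z| = √(a² + b²) = √(0.19862 + 2.17978) = 1.54221.
True dip = arctan(1.54221) = 57.04°, dipping toward NNW (azimuth ≈ 343°).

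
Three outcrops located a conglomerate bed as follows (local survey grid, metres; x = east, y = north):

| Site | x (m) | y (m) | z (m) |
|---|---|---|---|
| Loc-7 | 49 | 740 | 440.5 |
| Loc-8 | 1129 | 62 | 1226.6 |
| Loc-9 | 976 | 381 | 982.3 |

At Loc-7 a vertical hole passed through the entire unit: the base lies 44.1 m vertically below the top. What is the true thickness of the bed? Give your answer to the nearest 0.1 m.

Two edge vectors: Loc-7→Loc-8 = (1080, -678, 786.1), Loc-7→Loc-9 = (927, -359, 541.8).
Normal n = (Loc-7→Loc-8) × (Loc-7→Loc-9) = (-85130.5, 143570.7, 240786).
So ∂z/∂x = −n_x/n_z = 0.35355 and ∂z/∂y = −n_y/n_z = −0.59626.
|∇z| = √(a²+b²) = 0.69320, so dip δ = arctan(0.69320) = 34.73°.
True thickness = vertical thickness × cos δ = 44.1 × cos 34.73° = 36.2 m.

36.2 m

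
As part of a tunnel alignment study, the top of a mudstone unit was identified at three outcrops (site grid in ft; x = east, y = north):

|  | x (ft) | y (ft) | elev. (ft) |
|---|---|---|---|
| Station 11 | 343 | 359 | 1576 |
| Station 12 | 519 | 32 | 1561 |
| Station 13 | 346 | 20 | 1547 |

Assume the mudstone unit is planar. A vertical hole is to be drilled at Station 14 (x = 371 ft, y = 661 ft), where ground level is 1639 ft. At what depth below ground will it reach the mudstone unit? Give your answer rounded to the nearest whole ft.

Two edge vectors: Station 11→Station 12 = (176, -327, -15), Station 11→Station 13 = (3, -339, -29).
Normal n = (Station 11→Station 12) × (Station 11→Station 13) = (4398, 5059, -58683).
So ∂z/∂x = −n_x/n_z = 0.07495 and ∂z/∂y = −n_y/n_z = 0.08621.
Intercept c from Station 11: 1576 − 25.71 − 30.95 = 1519.34.
At (371, 661): z_contact = 27.8 + 57.0 + 1519.34 = 1604.1 ft.
Depth below ground = 1639 − 1604.1 = 35 ft.

35 ft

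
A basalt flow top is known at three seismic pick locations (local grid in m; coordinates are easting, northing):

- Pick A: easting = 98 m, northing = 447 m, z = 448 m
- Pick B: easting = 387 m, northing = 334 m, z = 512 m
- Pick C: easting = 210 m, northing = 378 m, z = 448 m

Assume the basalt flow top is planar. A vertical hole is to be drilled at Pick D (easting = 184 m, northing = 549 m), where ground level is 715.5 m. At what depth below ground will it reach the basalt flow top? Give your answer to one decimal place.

115.0 m

Two edge vectors: Pick A→Pick B = (289, -113, 64), Pick A→Pick C = (112, -69, 0).
Normal n = (Pick A→Pick B) × (Pick A→Pick C) = (4416, 7168, -7285).
So ∂z/∂easting = −n_x/n_z = 0.60618 and ∂z/∂northing = −n_y/n_z = 0.98394.
Intercept c from Pick A: 448 − 59.41 − 439.82 = −51.23.
At (184, 549): z_contact = 111.54 + 540.18 − 51.23 = 600.49 m.
Depth below ground = 715.5 − 600.49 = 115.0 m.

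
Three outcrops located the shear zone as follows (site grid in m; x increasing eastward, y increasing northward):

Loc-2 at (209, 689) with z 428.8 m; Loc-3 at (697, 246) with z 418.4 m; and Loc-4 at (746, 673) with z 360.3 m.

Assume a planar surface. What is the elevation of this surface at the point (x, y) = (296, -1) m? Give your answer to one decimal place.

Two edge vectors: Loc-2→Loc-3 = (488, -443, -10.4), Loc-2→Loc-4 = (537, -16, -68.5).
Normal n = (Loc-2→Loc-3) × (Loc-2→Loc-4) = (30179.1, 27843.2, 230083).
So ∂z/∂x = −n_x/n_z = −0.13117 and ∂z/∂y = −n_y/n_z = −0.12101.
Intercept c from Loc-2: 428.8 + 27.41 + 83.38 = 539.59.
At (296, -1): z = −38.8 + 0.1 + 539.59 = 500.9 m.

500.9 m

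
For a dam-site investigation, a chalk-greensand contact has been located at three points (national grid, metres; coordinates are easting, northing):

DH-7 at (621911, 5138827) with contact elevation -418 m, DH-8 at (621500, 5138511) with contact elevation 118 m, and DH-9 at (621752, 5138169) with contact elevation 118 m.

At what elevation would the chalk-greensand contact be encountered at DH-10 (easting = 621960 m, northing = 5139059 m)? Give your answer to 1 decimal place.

-601.1 m

Let the plane be z = a·easting + b·northing + c.
DH-8−DH-7: −411a − 316b = 536;  DH-9−DH-7: −159a − 658b = 536.
Solving gives a = −0.832502248, b = −0.613422709.
Then c = -418 − a·621911 − b·5138827 = 3669597.49.
At (621960, 5139059): z = −517783.1 − 3152415.5 + 3669597.49 = -601.1 m.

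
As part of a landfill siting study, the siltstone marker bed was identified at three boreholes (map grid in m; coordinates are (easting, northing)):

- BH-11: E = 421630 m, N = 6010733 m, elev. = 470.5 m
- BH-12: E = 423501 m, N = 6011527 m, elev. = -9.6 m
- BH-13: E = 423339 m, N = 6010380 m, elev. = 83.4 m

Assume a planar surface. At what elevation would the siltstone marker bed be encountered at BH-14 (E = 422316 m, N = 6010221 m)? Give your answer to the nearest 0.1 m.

332.8 m

Let the plane be z = a·E + b·N + c.
BH-12−BH-11: 1871a + 794b = −480.1;  BH-13−BH-11: 1709a − 353b = −387.1.
Solving gives a = −0.236358963, b = −0.047698211.
Then c = 470.5 − a·421630 − b·6010733 = 386827.74.
At (422316, 6010221): z = −99818.2 − 286676.8 + 386827.74 = 332.8 m.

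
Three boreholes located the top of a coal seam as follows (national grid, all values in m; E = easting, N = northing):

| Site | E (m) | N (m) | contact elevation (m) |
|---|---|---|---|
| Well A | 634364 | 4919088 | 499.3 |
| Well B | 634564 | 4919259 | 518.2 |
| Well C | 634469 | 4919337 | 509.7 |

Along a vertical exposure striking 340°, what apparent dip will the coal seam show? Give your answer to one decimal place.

1.6°

Let the plane be z = a·E + b·N + c.
Well B−Well A: 200a + 171b = 18.9;  Well C−Well A: 105a + 249b = 10.4.
Solving gives a = 0.09194, b = 0.00300.
Unit vector along 340° is (sin 340°, cos 340°) = (-0.3420, 0.9397).
Slope in that direction = a·(-0.3420) + b·(0.9397) = −0.02863.
Apparent dip = arctan|0.02863| = 1.6° (true dip is 5.3°, so apparent ≤ true as expected).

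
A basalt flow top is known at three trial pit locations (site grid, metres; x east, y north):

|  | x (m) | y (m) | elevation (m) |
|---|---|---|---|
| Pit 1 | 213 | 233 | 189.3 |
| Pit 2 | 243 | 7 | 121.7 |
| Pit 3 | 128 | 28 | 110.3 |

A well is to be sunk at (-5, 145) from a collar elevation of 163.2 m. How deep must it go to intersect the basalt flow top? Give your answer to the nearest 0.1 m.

Let the plane be z = a·x + b·y + c.
Pit 2−Pit 1: 30a − 226b = −67.6;  Pit 3−Pit 1: −85a − 205b = −79.
Solving gives a = 0.15757, b = 0.32003.
Then c = 189.3 − a·213 − b·233 = 81.17.
At (-5, 145): z_contact = −0.79 + 46.40 + 81.17 = 126.79 m.
Depth below ground = 163.2 − 126.79 = 36.4 m.

36.4 m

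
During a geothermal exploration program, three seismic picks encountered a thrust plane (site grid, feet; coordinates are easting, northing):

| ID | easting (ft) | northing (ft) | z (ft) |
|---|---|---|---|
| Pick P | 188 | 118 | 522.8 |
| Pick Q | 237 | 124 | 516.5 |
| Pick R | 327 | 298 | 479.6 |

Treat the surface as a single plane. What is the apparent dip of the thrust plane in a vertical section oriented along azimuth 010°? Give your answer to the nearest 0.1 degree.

Let the plane be z = a·easting + b·northing + c.
Pick Q−Pick P: 49a + 6b = −6.3;  Pick R−Pick P: 139a + 180b = −43.2.
Solving gives a = −0.10954, b = −0.15541.
Unit vector along 010° is (sin 10°, cos 10°) = (0.1736, 0.9848).
Slope in that direction = a·(0.1736) + b·(0.9848) = −0.17207.
Apparent dip = arctan|0.17207| = 9.8° (true dip is 10.8°, so apparent ≤ true as expected).

9.8°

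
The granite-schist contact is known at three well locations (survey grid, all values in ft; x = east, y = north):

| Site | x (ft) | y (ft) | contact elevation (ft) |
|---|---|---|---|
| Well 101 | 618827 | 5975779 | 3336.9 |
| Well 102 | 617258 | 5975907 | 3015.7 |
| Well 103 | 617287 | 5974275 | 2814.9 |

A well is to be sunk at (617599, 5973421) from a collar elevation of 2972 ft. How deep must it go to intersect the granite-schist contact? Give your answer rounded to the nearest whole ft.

Two edge vectors: Well 101→Well 102 = (-1569, 128, -321.2), Well 101→Well 103 = (-1540, -1504, -522).
Normal n = (Well 101→Well 102) × (Well 101→Well 103) = (-549900.8, -324370, 2556896).
So ∂z/∂x = −n_x/n_z = 0.21506577 and ∂z/∂y = −n_y/n_z = 0.12686085.
Intercept c from Well 101: 3336.9 − 133088.50 − 758092.40 = −887844.01.
At (617599, 5973421): z_contact = 132824.4 + 757793.3 − 887844.01 = 2773.7 ft.
Depth below ground = 2972 − 2773.7 = 198 ft.

198 ft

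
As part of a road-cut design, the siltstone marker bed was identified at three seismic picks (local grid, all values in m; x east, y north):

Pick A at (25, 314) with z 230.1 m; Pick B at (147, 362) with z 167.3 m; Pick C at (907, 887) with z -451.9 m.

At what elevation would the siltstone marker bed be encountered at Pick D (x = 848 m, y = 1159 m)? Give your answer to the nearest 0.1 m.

Two edge vectors: Pick A→Pick B = (122, 48, -62.8), Pick A→Pick C = (882, 573, -682).
Normal n = (Pick A→Pick B) × (Pick A→Pick C) = (3248.4, 27814.4, 27570).
So ∂z/∂x = −n_x/n_z = −0.117824 and ∂z/∂y = −n_y/n_z = −1.008865.
Intercept c from Pick A: 230.1 + 2.95 + 316.78 = 549.83.
At (848, 1159): z = −99.9 − 1169.3 + 549.83 = -719.4 m.

-719.4 m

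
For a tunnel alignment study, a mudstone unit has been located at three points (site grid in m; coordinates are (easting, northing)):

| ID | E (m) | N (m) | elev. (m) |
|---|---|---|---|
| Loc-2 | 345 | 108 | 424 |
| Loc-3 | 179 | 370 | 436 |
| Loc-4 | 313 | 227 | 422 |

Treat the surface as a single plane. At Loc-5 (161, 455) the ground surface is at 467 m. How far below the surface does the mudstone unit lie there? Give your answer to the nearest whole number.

33 m

Two edge vectors: Loc-2→Loc-3 = (-166, 262, 12), Loc-2→Loc-4 = (-32, 119, -2).
Normal n = (Loc-2→Loc-3) × (Loc-2→Loc-4) = (-1952, -716, -11370).
So ∂z/∂E = −n_x/n_z = −0.17168 and ∂z/∂N = −n_y/n_z = −0.06297.
Intercept c from Loc-2: 424 + 59.23 + 6.80 = 490.03.
At (161, 455): z_contact = −27.6 − 28.7 + 490.03 = 433.7 m.
Depth below ground = 467 − 433.7 = 33 m.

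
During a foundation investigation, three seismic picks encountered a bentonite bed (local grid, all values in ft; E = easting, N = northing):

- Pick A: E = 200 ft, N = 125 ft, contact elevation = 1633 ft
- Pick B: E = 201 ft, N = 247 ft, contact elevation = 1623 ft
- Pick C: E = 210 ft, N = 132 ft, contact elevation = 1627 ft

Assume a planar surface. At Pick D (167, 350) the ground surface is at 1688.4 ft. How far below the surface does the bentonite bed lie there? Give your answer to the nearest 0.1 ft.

54.8 ft

Two edge vectors: Pick A→Pick B = (1, 122, -10), Pick A→Pick C = (10, 7, -6).
Normal n = (Pick A→Pick B) × (Pick A→Pick C) = (-662, -94, -1213).
So ∂z/∂E = −n_x/n_z = −0.54575 and ∂z/∂N = −n_y/n_z = −0.07749.
Intercept c from Pick A: 1633 + 109.15 + 9.69 = 1751.84.
At (167, 350): z_contact = −91.14 − 27.12 + 1751.84 = 1633.57 ft.
Depth below ground = 1688.4 − 1633.57 = 54.8 ft.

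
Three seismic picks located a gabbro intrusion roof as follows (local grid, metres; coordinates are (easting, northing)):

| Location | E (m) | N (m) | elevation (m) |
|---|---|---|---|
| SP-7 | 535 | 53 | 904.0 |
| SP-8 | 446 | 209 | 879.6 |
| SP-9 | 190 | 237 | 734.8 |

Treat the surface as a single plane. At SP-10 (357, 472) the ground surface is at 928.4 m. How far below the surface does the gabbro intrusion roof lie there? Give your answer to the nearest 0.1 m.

54.2 m

Two edge vectors: SP-7→SP-8 = (-89, 156, -24.4), SP-7→SP-9 = (-345, 184, -169.2).
Normal n = (SP-7→SP-8) × (SP-7→SP-9) = (-21905.6, -6640.8, 37444).
So ∂z/∂E = −n_x/n_z = 0.58502 and ∂z/∂N = −n_y/n_z = 0.17735.
Intercept c from SP-7: 904 − 312.99 − 9.40 = 581.61.
At (357, 472): z_contact = 208.85 + 83.71 + 581.61 = 874.18 m.
Depth below ground = 928.4 − 874.18 = 54.2 m.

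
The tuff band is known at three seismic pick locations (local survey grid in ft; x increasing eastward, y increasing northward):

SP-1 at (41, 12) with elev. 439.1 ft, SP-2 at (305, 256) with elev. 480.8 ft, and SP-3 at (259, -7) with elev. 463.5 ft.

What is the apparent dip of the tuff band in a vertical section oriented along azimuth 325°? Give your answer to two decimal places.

1.67°

Two edge vectors: SP-1→SP-2 = (264, 244, 41.7), SP-1→SP-3 = (218, -19, 24.4).
Normal n = (SP-1→SP-2) × (SP-1→SP-3) = (6745.9, 2649, -58208).
So ∂z/∂x = −n_x/n_z = 0.11589 and ∂z/∂y = −n_y/n_z = 0.04551.
Unit vector along 325° is (sin 325°, cos 325°) = (-0.5736, 0.8192).
Slope in that direction = a·(-0.5736) + b·(0.8192) = −0.02919.
Apparent dip = arctan|0.02919| = 1.67° (true dip is 7.1°, so apparent ≤ true as expected).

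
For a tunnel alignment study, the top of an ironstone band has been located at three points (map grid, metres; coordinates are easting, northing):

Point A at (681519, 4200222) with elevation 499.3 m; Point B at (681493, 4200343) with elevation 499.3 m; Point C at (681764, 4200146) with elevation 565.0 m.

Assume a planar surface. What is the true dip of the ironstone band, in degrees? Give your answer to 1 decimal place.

Let the plane be z = a·easting + b·northing + c.
Point B−Point A: −26a + 121b = 0;  Point C−Point A: 245a − 76b = 65.7.
Solving gives a = 0.28731, b = 0.06174.
Gradient magnitude |∇z| = √(a² + b²) = √(0.08255 + 0.00381) = 0.29387.
True dip = arctan(0.29387) = 16.4°, dipping toward WSW (azimuth ≈ 258°).

16.4°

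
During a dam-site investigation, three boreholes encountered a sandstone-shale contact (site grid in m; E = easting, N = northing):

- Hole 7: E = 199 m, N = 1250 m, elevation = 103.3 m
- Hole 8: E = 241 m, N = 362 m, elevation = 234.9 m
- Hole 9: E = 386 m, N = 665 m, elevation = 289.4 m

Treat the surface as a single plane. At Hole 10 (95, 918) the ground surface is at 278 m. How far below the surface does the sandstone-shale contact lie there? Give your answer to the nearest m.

Two edge vectors: Hole 7→Hole 8 = (42, -888, 131.6), Hole 7→Hole 9 = (187, -585, 186.1).
Normal n = (Hole 7→Hole 8) × (Hole 7→Hole 9) = (-88270.8, 16793, 141486).
So ∂z/∂E = −n_x/n_z = 0.62388 and ∂z/∂N = −n_y/n_z = −0.11869.
Intercept c from Hole 7: 103.3 − 124.15 + 148.36 = 127.51.
At (95, 918): z_contact = 59.3 − 109.0 + 127.51 = 77.8 m.
Depth below ground = 278 − 77.8 = 200 m.

200 m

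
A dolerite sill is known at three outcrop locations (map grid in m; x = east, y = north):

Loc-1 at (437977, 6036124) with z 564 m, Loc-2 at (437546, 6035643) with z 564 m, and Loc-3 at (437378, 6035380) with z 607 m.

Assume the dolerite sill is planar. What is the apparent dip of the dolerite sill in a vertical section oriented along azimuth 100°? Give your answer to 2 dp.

Let the plane be z = a·x + b·y + c.
Loc-2−Loc-1: −431a − 481b = 0;  Loc-3−Loc-1: −599a − 744b = 43.
Solving gives a = 0.63552, b = −0.56946.
Unit vector along 100° is (sin 100°, cos 100°) = (0.9848, -0.1736).
Slope in that direction = a·(0.9848) + b·(-0.1736) = 0.72475.
Apparent dip = arctan|0.72475| = 35.93° (true dip is 40.5°, so apparent ≤ true as expected).

35.93°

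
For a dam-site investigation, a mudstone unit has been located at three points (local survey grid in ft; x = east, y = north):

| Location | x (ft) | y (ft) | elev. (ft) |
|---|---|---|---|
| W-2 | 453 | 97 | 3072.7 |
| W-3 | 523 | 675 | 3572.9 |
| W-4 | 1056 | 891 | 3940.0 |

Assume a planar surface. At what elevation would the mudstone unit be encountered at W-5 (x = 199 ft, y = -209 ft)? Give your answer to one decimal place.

2730.8 ft

Two edge vectors: W-2→W-3 = (70, 578, 500.2), W-2→W-4 = (603, 794, 867.3).
Normal n = (W-2→W-3) × (W-2→W-4) = (104140.6, 240909.6, -292954).
So ∂z/∂x = −n_x/n_z = 0.355484 and ∂z/∂y = −n_y/n_z = 0.822346.
Intercept c from W-2: 3072.7 − 161.03 − 79.77 = 2831.90.
At (199, -209): z = 70.7 − 171.9 + 2831.90 = 2730.8 ft.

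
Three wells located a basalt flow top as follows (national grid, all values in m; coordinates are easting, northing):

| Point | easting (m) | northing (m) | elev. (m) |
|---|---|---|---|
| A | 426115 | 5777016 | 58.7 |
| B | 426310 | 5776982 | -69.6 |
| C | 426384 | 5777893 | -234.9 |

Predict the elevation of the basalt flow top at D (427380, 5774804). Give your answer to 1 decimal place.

-522.3 m

Let the plane be z = a·easting + b·northing + c.
B−A: 195a − 34b = −128.3;  C−A: 269a + 877b = −293.6.
Solving gives a = −0.679955706, b = −0.126216551.
Then c = 58.7 − a·426115 − b·5777016 = 1018953.06.
At (427380, 5774804): z = −290599.5 − 728875.8 + 1018953.06 = -522.3 m.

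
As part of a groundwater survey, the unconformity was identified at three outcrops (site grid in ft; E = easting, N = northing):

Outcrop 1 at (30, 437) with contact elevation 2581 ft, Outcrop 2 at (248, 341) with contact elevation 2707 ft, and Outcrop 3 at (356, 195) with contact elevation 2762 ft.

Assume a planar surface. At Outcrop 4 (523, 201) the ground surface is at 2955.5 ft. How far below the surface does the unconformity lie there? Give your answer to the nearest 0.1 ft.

Two edge vectors: Outcrop 1→Outcrop 2 = (218, -96, 126), Outcrop 1→Outcrop 3 = (326, -242, 181).
Normal n = (Outcrop 1→Outcrop 2) × (Outcrop 1→Outcrop 3) = (13116, 1618, -21460).
So ∂z/∂E = −n_x/n_z = 0.61118 and ∂z/∂N = −n_y/n_z = 0.07540.
Intercept c from Outcrop 1: 2581 − 18.34 − 32.95 = 2529.72.
At (523, 201): z_contact = 319.65 + 15.15 + 2529.72 = 2864.52 ft.
Depth below ground = 2955.5 − 2864.52 = 91.0 ft.

91.0 ft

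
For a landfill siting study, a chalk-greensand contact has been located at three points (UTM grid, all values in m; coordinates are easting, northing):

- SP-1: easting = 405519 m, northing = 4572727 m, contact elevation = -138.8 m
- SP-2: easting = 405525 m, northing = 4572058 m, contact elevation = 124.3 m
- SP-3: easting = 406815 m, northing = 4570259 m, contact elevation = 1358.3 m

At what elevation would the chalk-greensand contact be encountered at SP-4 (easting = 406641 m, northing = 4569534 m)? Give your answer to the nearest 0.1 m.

1568.8 m

Two edge vectors: SP-1→SP-2 = (6, -669, 263.1), SP-1→SP-3 = (1296, -2468, 1497.1).
Normal n = (SP-1→SP-2) × (SP-1→SP-3) = (-352229.1, 331995, 852216).
So ∂z/∂easting = −n_x/n_z = 0.413309654 and ∂z/∂northing = −n_y/n_z = −0.389566730.
Intercept c from SP-1: -138.8 − 167604.92 + 1781382.30 = 1613638.59.
At (406641, 4569534): z = 168068.7 − 1780138.4 + 1613638.59 = 1568.8 m.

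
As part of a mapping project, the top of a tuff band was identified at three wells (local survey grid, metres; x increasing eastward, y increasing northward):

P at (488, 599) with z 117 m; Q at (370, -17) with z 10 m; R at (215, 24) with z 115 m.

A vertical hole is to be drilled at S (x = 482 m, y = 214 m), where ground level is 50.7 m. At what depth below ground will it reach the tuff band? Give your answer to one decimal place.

Two edge vectors: P→Q = (-118, -616, -107), P→R = (-273, -575, -2).
Normal n = (P→Q) × (P→R) = (-60293, 28975, -100318).
So ∂z/∂x = −n_x/n_z = −0.60102 and ∂z/∂y = −n_y/n_z = 0.28883.
Intercept c from P: 117 + 293.30 − 173.01 = 237.29.
At (482, 214): z_contact = −289.69 + 61.81 + 237.29 = 9.41 m.
Depth below ground = 50.7 − 9.41 = 41.3 m.

41.3 m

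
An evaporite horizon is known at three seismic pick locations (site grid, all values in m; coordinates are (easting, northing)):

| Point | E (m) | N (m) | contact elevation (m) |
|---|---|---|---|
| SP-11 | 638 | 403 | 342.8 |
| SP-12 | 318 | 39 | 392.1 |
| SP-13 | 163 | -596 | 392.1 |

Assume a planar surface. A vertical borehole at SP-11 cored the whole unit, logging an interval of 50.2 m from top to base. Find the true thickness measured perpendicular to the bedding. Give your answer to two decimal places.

49.03 m

Let the plane be z = a·E + b·N + c.
SP-12−SP-11: −320a − 364b = 49.3;  SP-13−SP-11: −475a − 999b = 49.3.
Solving gives a = −0.21328, b = 0.05206.
|∇z| = √(a²+b²) = 0.21954, so dip δ = arctan(0.21954) = 12.38°.
True thickness = vertical thickness × cos δ = 50.2 × cos 12.38° = 49.03 m.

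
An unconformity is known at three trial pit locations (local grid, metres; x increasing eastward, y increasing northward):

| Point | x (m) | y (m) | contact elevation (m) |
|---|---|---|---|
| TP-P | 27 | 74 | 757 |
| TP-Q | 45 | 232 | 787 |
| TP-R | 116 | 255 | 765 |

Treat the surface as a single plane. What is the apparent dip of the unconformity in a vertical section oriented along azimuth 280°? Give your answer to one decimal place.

22.8°

Two edge vectors: TP-P→TP-Q = (18, 158, 30), TP-P→TP-R = (89, 181, 8).
Normal n = (TP-P→TP-Q) × (TP-P→TP-R) = (-4166, 2526, -10804).
So ∂z/∂x = −n_x/n_z = −0.38560 and ∂z/∂y = −n_y/n_z = 0.23380.
Unit vector along 280° is (sin 280°, cos 280°) = (-0.9848, 0.1736).
Slope in that direction = a·(-0.9848) + b·(0.1736) = 0.42034.
Apparent dip = arctan|0.42034| = 22.8° (true dip is 24.3°, so apparent ≤ true as expected).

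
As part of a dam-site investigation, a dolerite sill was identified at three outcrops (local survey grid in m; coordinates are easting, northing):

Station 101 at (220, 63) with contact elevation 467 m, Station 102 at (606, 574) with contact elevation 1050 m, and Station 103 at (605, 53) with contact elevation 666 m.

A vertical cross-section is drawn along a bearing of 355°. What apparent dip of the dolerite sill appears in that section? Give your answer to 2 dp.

34.47°

Let the plane be z = a·easting + b·northing + c.
Station 102−Station 101: 386a + 511b = 583;  Station 103−Station 101: 385a − 10b = 199.
Solving gives a = 0.53600, b = 0.73602.
Unit vector along 355° is (sin 355°, cos 355°) = (-0.0872, 0.9962).
Slope in that direction = a·(-0.0872) + b·(0.9962) = 0.68650.
Apparent dip = arctan|0.68650| = 34.47° (true dip is 42.3°, so apparent ≤ true as expected).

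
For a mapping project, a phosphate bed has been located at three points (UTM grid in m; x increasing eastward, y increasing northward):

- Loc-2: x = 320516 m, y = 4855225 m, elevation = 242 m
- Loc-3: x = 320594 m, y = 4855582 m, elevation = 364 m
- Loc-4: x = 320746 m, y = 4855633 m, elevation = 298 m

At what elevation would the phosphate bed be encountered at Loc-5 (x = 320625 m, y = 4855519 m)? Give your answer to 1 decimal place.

316.0 m

Two edge vectors: Loc-2→Loc-3 = (78, 357, 122), Loc-2→Loc-4 = (230, 408, 56).
Normal n = (Loc-2→Loc-3) × (Loc-2→Loc-4) = (-29784, 23692, -50286).
So ∂z/∂x = −n_x/n_z = −0.592292089 and ∂z/∂y = −n_y/n_z = 0.471145050.
Intercept c from Loc-2: 242 + 189839.09 − 2287515.23 = −2097434.14.
At (320625, 4855519): z = −189903.7 + 2287653.7 − 2097434.14 = 316.0 m.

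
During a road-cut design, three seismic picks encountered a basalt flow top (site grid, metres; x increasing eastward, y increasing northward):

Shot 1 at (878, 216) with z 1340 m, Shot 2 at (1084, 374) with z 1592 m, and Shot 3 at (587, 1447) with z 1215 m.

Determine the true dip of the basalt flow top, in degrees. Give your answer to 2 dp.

48.06°

Two edge vectors: Shot 1→Shot 2 = (206, 158, 252), Shot 1→Shot 3 = (-291, 1231, -125).
Normal n = (Shot 1→Shot 2) × (Shot 1→Shot 3) = (-329962, -47582, 299564).
So ∂z/∂x = −n_x/n_z = 1.10147 and ∂z/∂y = −n_y/n_z = 0.15884.
Gradient magnitude |∇z| = √(a² + b²) = √(1.21325 + 0.02523) = 1.11287.
True dip = arctan(1.11287) = 48.06°, dipping toward W (azimuth ≈ 262°).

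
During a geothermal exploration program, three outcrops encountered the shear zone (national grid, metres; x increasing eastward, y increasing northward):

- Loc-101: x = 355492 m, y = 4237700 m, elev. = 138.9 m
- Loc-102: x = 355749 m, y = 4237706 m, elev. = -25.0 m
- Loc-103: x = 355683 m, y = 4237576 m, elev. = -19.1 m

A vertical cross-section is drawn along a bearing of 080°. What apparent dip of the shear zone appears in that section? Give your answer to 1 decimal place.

30.4°

Two edge vectors: Loc-101→Loc-102 = (257, 6, -163.9), Loc-101→Loc-103 = (191, -124, -158).
Normal n = (Loc-101→Loc-102) × (Loc-101→Loc-103) = (-21271.6, 9301.1, -33014).
So ∂z/∂x = −n_x/n_z = −0.64432 and ∂z/∂y = −n_y/n_z = 0.28173.
Unit vector along 080° is (sin 80°, cos 80°) = (0.9848, 0.1736).
Slope in that direction = a·(0.9848) + b·(0.1736) = −0.58561.
Apparent dip = arctan|0.58561| = 30.4° (true dip is 35.1°, so apparent ≤ true as expected).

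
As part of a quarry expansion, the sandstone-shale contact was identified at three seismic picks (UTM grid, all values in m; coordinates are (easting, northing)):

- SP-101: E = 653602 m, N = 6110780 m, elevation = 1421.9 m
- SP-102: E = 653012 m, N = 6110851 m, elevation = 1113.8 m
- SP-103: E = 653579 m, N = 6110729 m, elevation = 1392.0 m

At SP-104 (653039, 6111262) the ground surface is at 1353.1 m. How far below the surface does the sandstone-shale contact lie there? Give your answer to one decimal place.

87.4 m

Let the plane be z = a·E + b·N + c.
SP-102−SP-101: −590a + 71b = −308.1;  SP-103−SP-101: −23a − 51b = −29.9.
Solving gives a = 0.562241907, b = 0.332714434.
Then c = 1421.9 − a·653602 − b·6110780 = −2399205.25.
At (653039, 6111262): z_contact = 367165.89 + 2033305.08 − 2399205.25 = 1265.73 m.
Depth below ground = 1353.1 − 1265.73 = 87.4 m.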